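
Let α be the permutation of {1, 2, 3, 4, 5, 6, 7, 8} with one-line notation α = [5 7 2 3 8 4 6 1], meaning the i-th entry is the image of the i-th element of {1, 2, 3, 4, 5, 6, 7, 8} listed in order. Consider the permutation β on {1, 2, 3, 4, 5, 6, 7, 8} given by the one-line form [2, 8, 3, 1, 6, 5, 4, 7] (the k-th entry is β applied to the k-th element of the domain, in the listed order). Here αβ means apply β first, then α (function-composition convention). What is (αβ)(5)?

4

First apply β: β(5) = 6, then α(6) = 4. Thus (αβ)(5) = 4.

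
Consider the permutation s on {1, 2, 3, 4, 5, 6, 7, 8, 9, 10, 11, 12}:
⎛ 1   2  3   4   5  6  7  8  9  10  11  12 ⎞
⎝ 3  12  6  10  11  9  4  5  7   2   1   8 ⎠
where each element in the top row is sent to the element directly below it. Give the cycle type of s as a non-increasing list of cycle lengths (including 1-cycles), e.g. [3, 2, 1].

[12]

The disjoint cycles are (1, 3, 6, 9, 7, 4, 10, 2, 12, 8, 5, 11), with lengths 12 in non-increasing order.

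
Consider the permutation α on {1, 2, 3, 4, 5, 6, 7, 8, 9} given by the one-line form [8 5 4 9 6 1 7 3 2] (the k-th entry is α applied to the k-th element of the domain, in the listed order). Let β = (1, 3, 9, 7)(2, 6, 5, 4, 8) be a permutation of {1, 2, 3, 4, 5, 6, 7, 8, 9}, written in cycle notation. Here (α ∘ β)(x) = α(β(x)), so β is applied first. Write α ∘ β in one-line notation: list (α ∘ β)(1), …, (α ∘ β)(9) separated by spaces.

(α ∘ β)(x) = α(β(x)). Computing each image: α(β(1)) = α(3) = 4, α(β(2)) = α(6) = 1, α(β(3)) = α(9) = 2, α(β(4)) = α(8) = 3, α(β(5)) = α(4) = 9, α(β(6)) = α(5) = 6, α(β(7)) = α(1) = 8, α(β(8)) = α(2) = 5, α(β(9)) = α(7) = 7.
Hence α ∘ β = [4 1 2 3 9 6 8 5 7].

4 1 2 3 9 6 8 5 7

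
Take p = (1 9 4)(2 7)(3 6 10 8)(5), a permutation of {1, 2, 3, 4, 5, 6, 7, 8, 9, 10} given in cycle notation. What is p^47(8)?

8 lies in the 4-cycle (3 6 10 8).
Powers repeat with period 4 on this cycle, and 47 mod 4 = 3, so p^47(8) = p^3(8).
Advancing 3 steps from 8: 8 → 3 → 6 → 10.

10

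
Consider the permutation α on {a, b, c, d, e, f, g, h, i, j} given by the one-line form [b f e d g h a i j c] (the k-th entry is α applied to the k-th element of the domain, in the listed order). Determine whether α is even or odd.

even

In disjoint-cycle form the cycle lengths are 9, 1.
A cycle of length ℓ contributes ℓ−1 transpositions, so α is a product of 8 transpositions — even.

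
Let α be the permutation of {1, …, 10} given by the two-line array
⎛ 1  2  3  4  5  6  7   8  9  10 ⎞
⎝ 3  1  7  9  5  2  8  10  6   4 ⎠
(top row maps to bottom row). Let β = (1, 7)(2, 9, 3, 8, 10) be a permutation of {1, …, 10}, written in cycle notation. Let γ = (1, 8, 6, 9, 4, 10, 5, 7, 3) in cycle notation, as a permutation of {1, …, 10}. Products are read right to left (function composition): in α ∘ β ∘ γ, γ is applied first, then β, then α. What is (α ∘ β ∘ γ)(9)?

Chase 9: γ(9) = 4; β(4) = 4; α(4) = 9. Hence (α ∘ β ∘ γ)(9) = 9.

9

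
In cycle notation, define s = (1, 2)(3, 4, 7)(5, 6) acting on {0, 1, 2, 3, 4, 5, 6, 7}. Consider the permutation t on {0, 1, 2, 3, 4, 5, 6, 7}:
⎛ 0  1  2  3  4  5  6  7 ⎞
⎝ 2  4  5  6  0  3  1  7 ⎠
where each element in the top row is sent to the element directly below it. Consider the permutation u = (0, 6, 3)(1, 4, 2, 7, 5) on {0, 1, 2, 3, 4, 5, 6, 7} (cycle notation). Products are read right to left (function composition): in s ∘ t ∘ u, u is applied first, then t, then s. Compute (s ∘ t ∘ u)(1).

(s ∘ t ∘ u)(1) = s(t(u(1))). u(1) = 4, then t(4) = 0, then s(0) = 0, so the result is 0.

0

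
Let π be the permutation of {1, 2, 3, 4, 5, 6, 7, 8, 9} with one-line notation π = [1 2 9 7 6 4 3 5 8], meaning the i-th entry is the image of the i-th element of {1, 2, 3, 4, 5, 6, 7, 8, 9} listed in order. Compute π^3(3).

Tracing 3 → 9 → … returns to 3 after 7 steps, so 3 lies in a 7-cycle (3 9 8 5 6 4 7).
Stepping 3 places around the cycle: 3 → 9 → 8 → 5.

5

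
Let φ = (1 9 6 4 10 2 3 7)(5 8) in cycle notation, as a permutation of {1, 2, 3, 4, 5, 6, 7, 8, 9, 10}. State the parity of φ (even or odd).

even

The cycle lengths are 8, 2.
A cycle is odd iff its length is even; φ has 2 even-length cycles, so sgn(φ) = (−1)^2 and φ is even.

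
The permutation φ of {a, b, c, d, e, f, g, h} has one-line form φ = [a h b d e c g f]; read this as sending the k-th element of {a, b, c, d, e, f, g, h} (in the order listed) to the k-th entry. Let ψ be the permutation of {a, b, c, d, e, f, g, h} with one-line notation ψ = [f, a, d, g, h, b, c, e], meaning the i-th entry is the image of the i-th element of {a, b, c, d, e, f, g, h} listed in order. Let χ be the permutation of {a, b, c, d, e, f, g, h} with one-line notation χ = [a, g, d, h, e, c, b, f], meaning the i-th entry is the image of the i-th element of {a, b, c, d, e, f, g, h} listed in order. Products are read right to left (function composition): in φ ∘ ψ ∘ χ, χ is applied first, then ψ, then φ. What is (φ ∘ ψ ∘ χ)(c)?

g

Chase c: χ(c) = d; ψ(d) = g; φ(g) = g. Hence (φ ∘ ψ ∘ χ)(c) = g.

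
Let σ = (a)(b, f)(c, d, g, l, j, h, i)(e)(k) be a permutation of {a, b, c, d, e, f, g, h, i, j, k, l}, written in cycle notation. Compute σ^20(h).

j

h lies in the 7-cycle (c, d, g, l, j, h, i).
On a 7-cycle, σ^7 is the identity, so σ^20 = σ^6 there (20 ≡ 6 mod 7).
Advancing 6 steps from h: h → i → c → d → g → l → j.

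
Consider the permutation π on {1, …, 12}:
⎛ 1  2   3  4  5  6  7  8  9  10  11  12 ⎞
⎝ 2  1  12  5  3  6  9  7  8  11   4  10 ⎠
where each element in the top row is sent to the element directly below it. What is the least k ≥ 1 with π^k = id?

Writing π as disjoint cycles, the cycle lengths are 6, 3, 2, 1.
The order of π is the least common multiple of its cycle lengths: lcm(6, 3, 2) = 6.

6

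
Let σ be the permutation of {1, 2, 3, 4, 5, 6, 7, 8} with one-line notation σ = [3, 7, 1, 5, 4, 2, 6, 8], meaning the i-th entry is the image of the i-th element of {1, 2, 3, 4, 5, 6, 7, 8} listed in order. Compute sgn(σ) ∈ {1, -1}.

In disjoint-cycle form the cycle lengths are 3, 2, 2, 1.
A cycle is odd iff its length is even; σ has 2 even-length cycles, so sgn(σ) = (−1)^2 and σ is even.

1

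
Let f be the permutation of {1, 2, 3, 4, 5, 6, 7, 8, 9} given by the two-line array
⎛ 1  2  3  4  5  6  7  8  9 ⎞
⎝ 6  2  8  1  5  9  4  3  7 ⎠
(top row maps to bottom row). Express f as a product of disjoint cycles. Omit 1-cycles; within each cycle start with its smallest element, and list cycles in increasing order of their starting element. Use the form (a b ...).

(1 6 9 7 4)(3 8)

From 1: 1 → 6 → 9 → 7 → 4 → 1, closing the cycle (1 6 9 7 4).
Repeating from the next unused element and collecting all non-trivial cycles gives (1 6 9 7 4)(3 8).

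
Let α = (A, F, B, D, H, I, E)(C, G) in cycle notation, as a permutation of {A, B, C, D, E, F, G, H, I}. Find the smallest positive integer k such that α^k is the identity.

The disjoint cycles have lengths 7, 2.
The order is lcm(7, 2) = 14.

14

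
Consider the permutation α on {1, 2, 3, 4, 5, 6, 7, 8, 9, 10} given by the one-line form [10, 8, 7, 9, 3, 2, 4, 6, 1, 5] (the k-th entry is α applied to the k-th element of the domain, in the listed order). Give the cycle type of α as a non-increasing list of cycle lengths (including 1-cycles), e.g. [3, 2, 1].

The disjoint cycles are (1 10 5 3 7 4 9)(2 8 6), with lengths 7, 3 in non-increasing order.

[7, 3]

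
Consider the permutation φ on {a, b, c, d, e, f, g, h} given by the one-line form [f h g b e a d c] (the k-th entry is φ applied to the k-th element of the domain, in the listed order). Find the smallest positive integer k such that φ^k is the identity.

Decomposing into disjoint cycles gives cycle lengths 5, 2, 1.
The order of φ is the least common multiple of its cycle lengths: lcm(5, 2) = 10.

10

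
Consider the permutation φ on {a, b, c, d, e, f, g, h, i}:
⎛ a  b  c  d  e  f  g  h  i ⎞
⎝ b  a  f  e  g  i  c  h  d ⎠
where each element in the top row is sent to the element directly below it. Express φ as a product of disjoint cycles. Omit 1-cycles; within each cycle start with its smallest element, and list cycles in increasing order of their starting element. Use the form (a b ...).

Start at a and follow images: a → b → a, giving the cycle (a b).
Continuing from each remaining unvisited element yields (a b)(c f i d e g).

(a b)(c f i d e g)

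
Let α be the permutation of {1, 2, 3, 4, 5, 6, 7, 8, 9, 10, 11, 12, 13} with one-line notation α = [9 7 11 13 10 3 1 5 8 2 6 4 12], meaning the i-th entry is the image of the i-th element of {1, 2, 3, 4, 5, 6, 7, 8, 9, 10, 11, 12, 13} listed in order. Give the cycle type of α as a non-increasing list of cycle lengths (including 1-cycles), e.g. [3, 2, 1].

[7, 3, 3]

The disjoint cycles are (1 9 8 5 10 2 7)(3 11 6)(4 13 12), with lengths 7, 3, 3 in non-increasing order.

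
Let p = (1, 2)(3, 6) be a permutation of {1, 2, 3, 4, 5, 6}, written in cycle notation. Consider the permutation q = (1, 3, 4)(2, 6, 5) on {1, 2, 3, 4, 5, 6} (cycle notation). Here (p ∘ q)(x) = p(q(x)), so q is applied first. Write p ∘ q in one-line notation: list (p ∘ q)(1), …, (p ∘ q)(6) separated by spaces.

(p ∘ q)(x) = p(q(x)). Computing each image: p(q(1)) = p(3) = 6, p(q(2)) = p(6) = 3, p(q(3)) = p(4) = 4, p(q(4)) = p(1) = 2, p(q(5)) = p(2) = 1, p(q(6)) = p(5) = 5.
Hence p ∘ q = [6 3 4 2 1 5].

6 3 4 2 1 5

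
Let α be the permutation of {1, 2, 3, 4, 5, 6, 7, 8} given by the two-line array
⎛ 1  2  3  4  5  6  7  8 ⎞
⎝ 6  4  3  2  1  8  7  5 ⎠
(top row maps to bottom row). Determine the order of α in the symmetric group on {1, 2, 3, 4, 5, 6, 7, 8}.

4

Writing α as disjoint cycles, the cycle lengths are 4, 2, 1, 1.
The order of α is the least common multiple of its cycle lengths: lcm(4, 2) = 4.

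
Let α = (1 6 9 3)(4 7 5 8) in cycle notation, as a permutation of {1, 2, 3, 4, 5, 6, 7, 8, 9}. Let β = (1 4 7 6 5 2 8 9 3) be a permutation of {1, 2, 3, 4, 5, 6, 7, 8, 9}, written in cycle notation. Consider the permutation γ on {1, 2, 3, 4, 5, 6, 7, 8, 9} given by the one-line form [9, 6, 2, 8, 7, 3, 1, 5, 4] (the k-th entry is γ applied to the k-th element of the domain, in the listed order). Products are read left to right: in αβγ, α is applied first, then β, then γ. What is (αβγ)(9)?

Chase 9: α(9) = 3; β(3) = 1; γ(1) = 9. Hence (αβγ)(9) = 9.

9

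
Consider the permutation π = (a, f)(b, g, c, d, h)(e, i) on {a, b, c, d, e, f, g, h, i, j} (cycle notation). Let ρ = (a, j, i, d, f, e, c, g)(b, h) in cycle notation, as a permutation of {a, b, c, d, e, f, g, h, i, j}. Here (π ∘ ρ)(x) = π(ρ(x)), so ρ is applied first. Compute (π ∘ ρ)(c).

First apply ρ: ρ(c) = g, then π(g) = c. Thus (π ∘ ρ)(c) = c.

c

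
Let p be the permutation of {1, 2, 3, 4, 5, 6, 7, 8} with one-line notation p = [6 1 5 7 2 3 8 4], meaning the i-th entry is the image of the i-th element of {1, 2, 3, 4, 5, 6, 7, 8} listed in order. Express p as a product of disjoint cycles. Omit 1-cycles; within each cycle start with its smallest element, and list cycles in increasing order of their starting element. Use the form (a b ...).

(1 6 3 5 2)(4 7 8)

Start at 1 and follow images: 1 → 6 → 3 → 5 → 2 → 1, giving the cycle (1 6 3 5 2).
Repeating from the next unused element and collecting all non-trivial cycles gives (1 6 3 5 2)(4 7 8).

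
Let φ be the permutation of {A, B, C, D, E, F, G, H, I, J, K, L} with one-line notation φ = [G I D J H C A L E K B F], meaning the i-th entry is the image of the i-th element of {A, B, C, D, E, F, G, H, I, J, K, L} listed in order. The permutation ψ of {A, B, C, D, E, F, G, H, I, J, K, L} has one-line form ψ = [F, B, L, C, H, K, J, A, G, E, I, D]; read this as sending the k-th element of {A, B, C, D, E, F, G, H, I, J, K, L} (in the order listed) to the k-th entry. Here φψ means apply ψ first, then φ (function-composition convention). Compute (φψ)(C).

(φψ)(C) = φ(ψ(C)). ψ(C) = L, then φ(L) = F. So (φψ)(C) = F.

F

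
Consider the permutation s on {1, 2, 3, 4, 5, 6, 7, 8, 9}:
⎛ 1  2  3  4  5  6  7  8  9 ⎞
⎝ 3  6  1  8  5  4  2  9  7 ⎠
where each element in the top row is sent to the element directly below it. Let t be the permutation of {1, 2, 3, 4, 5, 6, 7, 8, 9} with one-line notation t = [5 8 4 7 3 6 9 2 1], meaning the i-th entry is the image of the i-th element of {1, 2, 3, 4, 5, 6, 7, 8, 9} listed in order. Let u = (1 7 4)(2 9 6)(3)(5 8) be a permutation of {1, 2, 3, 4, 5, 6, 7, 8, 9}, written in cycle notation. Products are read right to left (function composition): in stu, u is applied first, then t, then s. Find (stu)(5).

Chase 5: u(5) = 8; t(8) = 2; s(2) = 6. Hence (stu)(5) = 6.

6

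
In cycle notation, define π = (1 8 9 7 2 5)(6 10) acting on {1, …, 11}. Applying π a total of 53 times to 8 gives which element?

1

8 lies in the 6-cycle (1 8 9 7 2 5).
Since the cycle has length 6, π^53 acts on it the same as π^5 (53 mod 6 = 5).
Stepping 5 places around the cycle: 8 → 9 → 7 → 2 → 5 → 1.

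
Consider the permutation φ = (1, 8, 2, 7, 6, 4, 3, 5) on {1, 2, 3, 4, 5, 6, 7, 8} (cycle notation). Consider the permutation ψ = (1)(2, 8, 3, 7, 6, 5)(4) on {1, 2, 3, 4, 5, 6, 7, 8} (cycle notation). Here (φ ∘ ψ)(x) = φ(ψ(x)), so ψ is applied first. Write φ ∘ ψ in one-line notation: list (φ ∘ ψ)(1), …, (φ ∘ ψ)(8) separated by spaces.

For each element, apply ψ then φ: 1 → 1 → 8; 2 → 8 → 2; 3 → 7 → 6; 4 → 4 → 3; 5 → 2 → 7; 6 → 5 → 1; 7 → 6 → 4; 8 → 3 → 5.
Collecting the images, φ ∘ ψ = [8 2 6 3 7 1 4 5].

8 2 6 3 7 1 4 5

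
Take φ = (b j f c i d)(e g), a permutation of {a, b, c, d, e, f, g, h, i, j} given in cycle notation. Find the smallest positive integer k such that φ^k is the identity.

The cycle type of φ is (6, 2, 1, 1).
The order of φ is the least common multiple of its cycle lengths: lcm(6, 2) = 6.

6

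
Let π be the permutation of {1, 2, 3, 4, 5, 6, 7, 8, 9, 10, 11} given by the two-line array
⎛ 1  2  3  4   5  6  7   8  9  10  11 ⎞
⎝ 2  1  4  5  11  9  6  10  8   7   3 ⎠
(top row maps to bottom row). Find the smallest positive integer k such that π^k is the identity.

20

The disjoint-cycle form of π has cycle lengths 5, 4, 2.
The order is lcm(5, 4, 2) = 20.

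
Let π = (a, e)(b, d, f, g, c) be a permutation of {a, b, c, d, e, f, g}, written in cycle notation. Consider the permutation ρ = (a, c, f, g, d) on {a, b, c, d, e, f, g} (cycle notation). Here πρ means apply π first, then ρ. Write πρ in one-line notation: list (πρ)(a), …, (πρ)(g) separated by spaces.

(πρ)(x) = ρ(π(x)). Computing each image: ρ(π(a)) = ρ(e) = e, ρ(π(b)) = ρ(d) = a, ρ(π(c)) = ρ(b) = b, ρ(π(d)) = ρ(f) = g, ρ(π(e)) = ρ(a) = c, ρ(π(f)) = ρ(g) = d, ρ(π(g)) = ρ(c) = f.
Hence πρ = [e a b g c d f].

e a b g c d f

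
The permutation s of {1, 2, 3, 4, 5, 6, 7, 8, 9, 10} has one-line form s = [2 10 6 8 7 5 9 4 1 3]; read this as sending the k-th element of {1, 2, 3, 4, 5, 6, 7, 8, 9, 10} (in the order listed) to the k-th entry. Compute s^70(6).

10

Tracing 6 → 5 → … returns to 6 after 8 steps, so 6 lies in an 8-cycle (1 2 10 3 6 5 7 9).
Powers repeat with period 8 on this cycle, and 70 mod 8 = 6, so s^70(6) = s^6(6).
Advancing 6 steps from 6: 6 → 5 → 7 → 9 → 1 → 2 → 10.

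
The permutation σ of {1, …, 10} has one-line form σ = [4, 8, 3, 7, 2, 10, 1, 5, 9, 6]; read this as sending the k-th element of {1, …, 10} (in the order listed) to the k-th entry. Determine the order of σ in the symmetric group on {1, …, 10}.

6

The disjoint-cycle form of σ has cycle lengths 3, 3, 2, 1, 1.
The order of σ is the least common multiple of its cycle lengths: lcm(3, 3, 2) = 6.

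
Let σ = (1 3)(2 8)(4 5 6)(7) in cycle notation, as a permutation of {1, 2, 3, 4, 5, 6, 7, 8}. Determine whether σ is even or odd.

even

The cycle lengths are 3, 2, 2, 1.
A cycle is odd iff its length is even; σ has 2 even-length cycles, so sgn(σ) = (−1)^2 and σ is even.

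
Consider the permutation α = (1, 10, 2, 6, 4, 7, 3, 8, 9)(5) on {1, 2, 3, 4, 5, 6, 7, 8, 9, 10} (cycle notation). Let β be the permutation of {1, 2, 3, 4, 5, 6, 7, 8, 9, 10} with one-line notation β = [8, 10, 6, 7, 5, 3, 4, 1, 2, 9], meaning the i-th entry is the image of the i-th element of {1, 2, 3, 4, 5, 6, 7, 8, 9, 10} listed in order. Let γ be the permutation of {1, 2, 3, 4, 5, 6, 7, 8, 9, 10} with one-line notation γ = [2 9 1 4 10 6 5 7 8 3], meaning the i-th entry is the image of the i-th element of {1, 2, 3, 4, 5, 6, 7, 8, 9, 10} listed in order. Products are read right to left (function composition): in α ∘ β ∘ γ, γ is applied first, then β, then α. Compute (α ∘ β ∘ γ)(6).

(α ∘ β ∘ γ)(6) = α(β(γ(6))). γ(6) = 6, then β(6) = 3, then α(3) = 8, so the result is 8.

8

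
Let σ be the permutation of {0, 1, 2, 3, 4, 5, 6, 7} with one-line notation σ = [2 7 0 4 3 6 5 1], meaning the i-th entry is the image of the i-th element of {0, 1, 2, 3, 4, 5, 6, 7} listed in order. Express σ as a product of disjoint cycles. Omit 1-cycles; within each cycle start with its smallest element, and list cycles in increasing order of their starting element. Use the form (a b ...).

(0 2)(1 7)(3 4)(5 6)

Iterating σ from 0 gives 0 → 2 → 0; that is the 2-cycle (0 2).
Continuing from each remaining unvisited element yields (0 2)(1 7)(3 4)(5 6).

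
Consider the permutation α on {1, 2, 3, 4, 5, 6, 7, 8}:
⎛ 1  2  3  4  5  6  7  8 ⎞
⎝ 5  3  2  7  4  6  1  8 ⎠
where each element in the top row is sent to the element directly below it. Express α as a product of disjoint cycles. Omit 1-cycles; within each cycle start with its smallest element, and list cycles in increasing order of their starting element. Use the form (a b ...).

(1 5 4 7)(2 3)

Iterating α from 1 gives 1 → 5 → 4 → 7 → 1; that is the 4-cycle (1 5 4 7).
Continuing from each remaining unvisited element yields (1 5 4 7)(2 3).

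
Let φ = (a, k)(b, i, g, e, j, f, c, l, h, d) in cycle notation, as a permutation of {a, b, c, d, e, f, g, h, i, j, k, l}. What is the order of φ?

10

The cycle type of φ is (10, 2).
The order of φ is the least common multiple of its cycle lengths: lcm(10, 2) = 10.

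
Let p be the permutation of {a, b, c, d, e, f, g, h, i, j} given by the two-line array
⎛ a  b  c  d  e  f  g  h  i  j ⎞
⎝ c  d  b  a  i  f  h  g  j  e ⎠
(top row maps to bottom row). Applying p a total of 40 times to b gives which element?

Tracing b → d → … returns to b after 4 steps, so b lies in a 4-cycle (a c b d).
Powers repeat with period 4 on this cycle, and 40 mod 4 = 0, so p^40(b) = p^0(b).
So p^40(b) = b.

b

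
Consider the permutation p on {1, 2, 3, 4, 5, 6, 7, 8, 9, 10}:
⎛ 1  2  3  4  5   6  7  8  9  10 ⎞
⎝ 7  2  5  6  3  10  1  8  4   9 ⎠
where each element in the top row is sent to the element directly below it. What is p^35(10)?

Tracing 10 → 9 → … returns to 10 after 4 steps, so 10 lies in a 4-cycle (4 6 10 9).
On a 4-cycle, p^4 is the identity, so p^35 = p^3 there (35 ≡ 3 mod 4).
Advancing 3 steps from 10: 10 → 9 → 4 → 6.

6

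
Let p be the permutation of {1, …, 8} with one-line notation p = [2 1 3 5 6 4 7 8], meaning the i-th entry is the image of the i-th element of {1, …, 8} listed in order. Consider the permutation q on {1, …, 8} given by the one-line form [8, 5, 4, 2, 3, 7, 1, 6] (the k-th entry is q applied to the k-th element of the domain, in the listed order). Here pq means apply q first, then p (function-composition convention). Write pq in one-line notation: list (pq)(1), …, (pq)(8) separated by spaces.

(pq)(x) = p(q(x)). Computing each image: p(q(1)) = p(8) = 8, p(q(2)) = p(5) = 6, p(q(3)) = p(4) = 5, p(q(4)) = p(2) = 1, p(q(5)) = p(3) = 3, p(q(6)) = p(7) = 7, p(q(7)) = p(1) = 2, p(q(8)) = p(6) = 4.
Hence pq = [8 6 5 1 3 7 2 4].

8 6 5 1 3 7 2 4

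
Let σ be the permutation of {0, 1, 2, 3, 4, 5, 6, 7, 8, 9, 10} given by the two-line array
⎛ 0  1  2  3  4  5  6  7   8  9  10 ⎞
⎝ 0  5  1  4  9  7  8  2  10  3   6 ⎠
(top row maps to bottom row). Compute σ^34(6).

Tracing 6 → 8 → … returns to 6 after 3 steps, so 6 lies in a 3-cycle (6 8 10).
Since the cycle has length 3, σ^34 acts on it the same as σ^1 (34 mod 3 = 1).
Advancing 1 step from 6: 6 → 8.

8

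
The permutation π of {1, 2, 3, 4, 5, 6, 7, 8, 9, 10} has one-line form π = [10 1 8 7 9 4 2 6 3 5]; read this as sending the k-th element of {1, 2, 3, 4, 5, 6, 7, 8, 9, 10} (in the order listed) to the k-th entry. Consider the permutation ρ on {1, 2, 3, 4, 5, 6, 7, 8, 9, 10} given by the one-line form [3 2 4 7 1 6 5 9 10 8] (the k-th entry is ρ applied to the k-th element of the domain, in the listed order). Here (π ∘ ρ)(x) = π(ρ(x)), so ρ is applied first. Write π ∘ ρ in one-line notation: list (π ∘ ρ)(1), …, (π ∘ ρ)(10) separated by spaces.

Chase each element through ρ then π: 1 → 3 → 8; 2 → 2 → 1; 3 → 4 → 7; 4 → 7 → 2; 5 → 1 → 10; 6 → 6 → 4; 7 → 5 → 9; 8 → 9 → 3; 9 → 10 → 5; 10 → 8 → 6.
Collecting the images, π ∘ ρ = [8 1 7 2 10 4 9 3 5 6].

8 1 7 2 10 4 9 3 5 6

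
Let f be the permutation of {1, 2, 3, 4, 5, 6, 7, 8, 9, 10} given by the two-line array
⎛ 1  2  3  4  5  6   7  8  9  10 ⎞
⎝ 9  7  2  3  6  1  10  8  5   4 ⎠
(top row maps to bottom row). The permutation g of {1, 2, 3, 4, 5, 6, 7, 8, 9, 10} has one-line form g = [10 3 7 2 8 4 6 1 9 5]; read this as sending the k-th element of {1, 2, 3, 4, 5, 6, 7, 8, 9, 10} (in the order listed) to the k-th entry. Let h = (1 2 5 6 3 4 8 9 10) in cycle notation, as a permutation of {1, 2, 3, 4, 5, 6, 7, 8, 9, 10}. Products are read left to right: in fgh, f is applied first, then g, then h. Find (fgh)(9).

Apply the permutations in order: f(9) = 5, then g(5) = 8, then h(8) = 9. So (fgh)(9) = 9.

9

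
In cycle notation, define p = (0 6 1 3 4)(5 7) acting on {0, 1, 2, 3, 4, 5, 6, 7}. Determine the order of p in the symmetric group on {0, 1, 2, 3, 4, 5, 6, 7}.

The cycle type of p is (5, 2, 1).
The order of p is the least common multiple of its cycle lengths: lcm(5, 2) = 10.

10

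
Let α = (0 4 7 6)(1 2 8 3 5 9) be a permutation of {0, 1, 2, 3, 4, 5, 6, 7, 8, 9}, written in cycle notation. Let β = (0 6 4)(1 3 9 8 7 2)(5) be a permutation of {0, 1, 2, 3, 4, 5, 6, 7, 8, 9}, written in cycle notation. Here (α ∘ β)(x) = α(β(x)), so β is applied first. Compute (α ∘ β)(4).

4

β(4) = 0, then α(0) = 4; composing gives (α ∘ β)(4) = 4.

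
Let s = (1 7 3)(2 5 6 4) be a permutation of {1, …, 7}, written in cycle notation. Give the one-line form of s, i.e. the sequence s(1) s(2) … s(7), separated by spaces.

7 5 1 2 6 4 3

Image by image: 1↦7, 2↦5, 3↦1, 4↦2, 5↦6, 6↦4, 7↦3.
Listing these in domain order gives 7 5 1 2 6 4 3.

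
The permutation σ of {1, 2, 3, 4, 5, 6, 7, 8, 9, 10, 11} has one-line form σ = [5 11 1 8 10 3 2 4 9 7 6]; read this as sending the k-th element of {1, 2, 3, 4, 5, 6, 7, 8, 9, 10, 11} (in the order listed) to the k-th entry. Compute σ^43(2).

Tracing 2 → 11 → … returns to 2 after 8 steps, so 2 lies in an 8-cycle (1 5 10 7 2 11 6 3).
Powers repeat with period 8 on this cycle, and 43 mod 8 = 3, so σ^43(2) = σ^3(2).
Advancing 3 steps from 2: 2 → 11 → 6 → 3.

3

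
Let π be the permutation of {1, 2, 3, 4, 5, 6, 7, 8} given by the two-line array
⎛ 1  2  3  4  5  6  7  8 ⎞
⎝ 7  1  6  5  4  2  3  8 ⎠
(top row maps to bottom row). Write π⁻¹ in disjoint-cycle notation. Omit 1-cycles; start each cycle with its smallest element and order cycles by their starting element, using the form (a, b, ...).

The cycle decomposition of π is (1, 7, 3, 6, 2)(4, 5).
The inverse reverses every cycle; in canonical form, π⁻¹ = (1, 2, 6, 3, 7)(4, 5).

(1, 2, 6, 3, 7)(4, 5)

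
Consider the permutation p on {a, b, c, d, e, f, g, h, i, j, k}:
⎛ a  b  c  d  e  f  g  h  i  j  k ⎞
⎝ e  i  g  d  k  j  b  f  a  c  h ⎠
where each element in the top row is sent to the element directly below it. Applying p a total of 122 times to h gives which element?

j

Tracing h → f → … returns to h after 10 steps, so h lies in a 10-cycle (a, e, k, h, f, j, c, g, b, i).
Powers repeat with period 10 on this cycle, and 122 mod 10 = 2, so p^122(h) = p^2(h).
Advancing 2 steps from h: h → f → j.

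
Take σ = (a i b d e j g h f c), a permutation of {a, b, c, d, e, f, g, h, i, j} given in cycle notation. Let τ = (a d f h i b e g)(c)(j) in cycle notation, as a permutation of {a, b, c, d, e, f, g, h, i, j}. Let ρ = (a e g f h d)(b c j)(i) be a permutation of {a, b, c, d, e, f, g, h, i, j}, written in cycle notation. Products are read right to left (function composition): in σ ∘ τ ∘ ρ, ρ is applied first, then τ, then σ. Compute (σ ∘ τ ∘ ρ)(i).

Chase i: ρ(i) = i; τ(i) = b; σ(b) = d. Hence (σ ∘ τ ∘ ρ)(i) = d.

d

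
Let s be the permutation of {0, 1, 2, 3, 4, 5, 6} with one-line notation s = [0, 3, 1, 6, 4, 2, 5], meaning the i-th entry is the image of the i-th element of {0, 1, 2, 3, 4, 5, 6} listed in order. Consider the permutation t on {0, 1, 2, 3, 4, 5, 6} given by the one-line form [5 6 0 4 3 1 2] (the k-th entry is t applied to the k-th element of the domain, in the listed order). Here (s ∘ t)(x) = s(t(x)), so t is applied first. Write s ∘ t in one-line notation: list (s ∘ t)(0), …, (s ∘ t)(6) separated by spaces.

2 5 0 4 6 3 1

(s ∘ t)(x) = s(t(x)). Computing each image: s(t(0)) = s(5) = 2, s(t(1)) = s(6) = 5, s(t(2)) = s(0) = 0, s(t(3)) = s(4) = 4, s(t(4)) = s(3) = 6, s(t(5)) = s(1) = 3, s(t(6)) = s(2) = 1.
Hence s ∘ t = [2 5 0 4 6 3 1].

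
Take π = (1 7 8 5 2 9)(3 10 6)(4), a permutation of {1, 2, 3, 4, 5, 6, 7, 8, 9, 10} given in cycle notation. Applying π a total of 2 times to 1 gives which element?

1 lies in the 6-cycle (1 7 8 5 2 9).
Advancing 2 steps from 1: 1 → 7 → 8.

8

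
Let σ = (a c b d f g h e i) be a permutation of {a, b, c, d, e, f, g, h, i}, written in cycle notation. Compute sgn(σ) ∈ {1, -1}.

1

The cycle lengths are 9.
A cycle of length ℓ contributes ℓ−1 transpositions, so σ is a product of 8 transpositions — even.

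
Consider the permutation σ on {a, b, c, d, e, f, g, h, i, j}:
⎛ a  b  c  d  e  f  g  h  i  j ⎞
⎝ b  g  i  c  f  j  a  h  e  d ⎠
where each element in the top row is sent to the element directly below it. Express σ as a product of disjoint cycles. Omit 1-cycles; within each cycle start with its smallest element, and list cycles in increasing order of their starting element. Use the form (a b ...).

(a b g)(c i e f j d)

Iterating σ from a gives a → b → g → a; that is the 3-cycle (a b g).
Continuing from each remaining unvisited element yields (a b g)(c i e f j d).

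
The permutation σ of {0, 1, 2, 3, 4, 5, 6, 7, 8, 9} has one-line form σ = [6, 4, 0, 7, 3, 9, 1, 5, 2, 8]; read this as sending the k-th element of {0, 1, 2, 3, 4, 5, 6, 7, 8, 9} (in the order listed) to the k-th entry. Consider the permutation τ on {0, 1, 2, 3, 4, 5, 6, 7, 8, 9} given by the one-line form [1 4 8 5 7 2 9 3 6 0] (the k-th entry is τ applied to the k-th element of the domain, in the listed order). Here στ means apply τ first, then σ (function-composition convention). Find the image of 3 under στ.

9

(στ)(3) = σ(τ(3)). τ(3) = 5, then σ(5) = 9. So (στ)(3) = 9.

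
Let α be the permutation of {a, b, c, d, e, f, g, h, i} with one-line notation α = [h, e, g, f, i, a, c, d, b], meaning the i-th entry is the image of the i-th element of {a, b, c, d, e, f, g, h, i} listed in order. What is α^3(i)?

Tracing i → b → … returns to i after 3 steps, so i lies in a 3-cycle (b e i).
On a 3-cycle, α^3 is the identity, so α^3 = α^0 there (3 ≡ 0 mod 3).
So α^3(i) = i.

i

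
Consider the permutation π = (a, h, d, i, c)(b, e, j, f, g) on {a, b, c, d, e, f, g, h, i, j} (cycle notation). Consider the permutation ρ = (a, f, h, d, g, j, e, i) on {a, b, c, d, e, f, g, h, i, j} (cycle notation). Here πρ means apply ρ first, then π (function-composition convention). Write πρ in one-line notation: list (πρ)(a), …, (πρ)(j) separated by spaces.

Chase each element through ρ then π: a → f → g; b → b → e; c → c → a; d → g → b; e → i → c; f → h → d; g → j → f; h → d → i; i → a → h; j → e → j.
Collecting the images, πρ = [g e a b c d f i h j].

g e a b c d f i h j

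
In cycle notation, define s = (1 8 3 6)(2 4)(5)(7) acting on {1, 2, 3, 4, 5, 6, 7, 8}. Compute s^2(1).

3

1 lies in the 4-cycle (1 8 3 6).
Advancing 2 steps from 1: 1 → 8 → 3.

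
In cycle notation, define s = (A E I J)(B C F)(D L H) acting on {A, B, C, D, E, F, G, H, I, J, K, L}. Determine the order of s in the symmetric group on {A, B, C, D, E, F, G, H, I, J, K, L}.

12

The disjoint cycles have lengths 4, 3, 3, 1, 1.
The order of s is the least common multiple of its cycle lengths: lcm(4, 3, 3) = 12.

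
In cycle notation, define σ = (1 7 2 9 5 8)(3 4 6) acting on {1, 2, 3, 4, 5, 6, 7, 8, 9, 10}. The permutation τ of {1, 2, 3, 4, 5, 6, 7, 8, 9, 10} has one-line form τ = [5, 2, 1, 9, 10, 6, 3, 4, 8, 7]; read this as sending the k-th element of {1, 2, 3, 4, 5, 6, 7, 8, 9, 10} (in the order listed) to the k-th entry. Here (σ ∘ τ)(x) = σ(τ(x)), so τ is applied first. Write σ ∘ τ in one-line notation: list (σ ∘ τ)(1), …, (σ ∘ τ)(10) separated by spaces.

For each element, apply τ then σ: 1 → 5 → 8; 2 → 2 → 9; 3 → 1 → 7; 4 → 9 → 5; 5 → 10 → 10; 6 → 6 → 3; 7 → 3 → 4; 8 → 4 → 6; 9 → 8 → 1; 10 → 7 → 2.
Collecting the images, σ ∘ τ = [8 9 7 5 10 3 4 6 1 2].

8 9 7 5 10 3 4 6 1 2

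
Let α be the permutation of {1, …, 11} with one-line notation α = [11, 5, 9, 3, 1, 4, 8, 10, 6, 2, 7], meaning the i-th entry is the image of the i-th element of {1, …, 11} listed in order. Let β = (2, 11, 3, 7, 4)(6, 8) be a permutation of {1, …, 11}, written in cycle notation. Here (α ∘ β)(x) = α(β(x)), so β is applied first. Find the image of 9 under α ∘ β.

6

First apply β: β(9) = 9, then α(9) = 6. Thus (α ∘ β)(9) = 6.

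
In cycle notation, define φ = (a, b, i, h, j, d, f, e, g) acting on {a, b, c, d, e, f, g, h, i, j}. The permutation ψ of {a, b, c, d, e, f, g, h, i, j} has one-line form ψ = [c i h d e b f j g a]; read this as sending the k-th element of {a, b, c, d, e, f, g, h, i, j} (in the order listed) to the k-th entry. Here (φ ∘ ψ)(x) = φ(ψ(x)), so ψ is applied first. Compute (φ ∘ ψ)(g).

ψ(g) = f, then φ(f) = e; composing gives (φ ∘ ψ)(g) = e.

e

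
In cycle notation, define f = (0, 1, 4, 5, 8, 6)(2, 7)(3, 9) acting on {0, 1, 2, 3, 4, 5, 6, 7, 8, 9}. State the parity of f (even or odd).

odd

The cycle lengths are 6, 2, 2.
A cycle of length ℓ contributes ℓ−1 transpositions, so f is a product of 5 + 1 + 1 = 7 transpositions — odd.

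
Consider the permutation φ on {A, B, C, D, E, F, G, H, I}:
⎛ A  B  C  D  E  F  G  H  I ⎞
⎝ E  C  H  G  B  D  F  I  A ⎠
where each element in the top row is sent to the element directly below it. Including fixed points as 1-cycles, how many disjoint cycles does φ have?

2

The cycle decomposition is (A E B C H I)(D G F), which has 2 cycles (counting 1-cycles).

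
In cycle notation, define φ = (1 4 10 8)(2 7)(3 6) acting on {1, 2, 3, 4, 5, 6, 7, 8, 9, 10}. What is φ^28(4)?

4

4 lies in the 4-cycle (1 4 10 8).
On a 4-cycle, φ^4 is the identity, so φ^28 = φ^0 there (28 ≡ 0 mod 4).
So φ^28(4) = 4.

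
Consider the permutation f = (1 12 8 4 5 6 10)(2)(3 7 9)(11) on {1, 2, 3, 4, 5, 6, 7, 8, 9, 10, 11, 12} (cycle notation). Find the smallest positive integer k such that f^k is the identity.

The cycle type of f is (7, 3, 1, 1).
Since disjoint cycles commute, ord(f) = lcm(7, 3) = 21.

21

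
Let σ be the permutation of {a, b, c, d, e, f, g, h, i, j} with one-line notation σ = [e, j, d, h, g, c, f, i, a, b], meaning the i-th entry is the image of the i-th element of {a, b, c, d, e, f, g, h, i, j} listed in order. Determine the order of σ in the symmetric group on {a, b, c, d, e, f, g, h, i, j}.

The disjoint-cycle form of σ has cycle lengths 8, 2.
The order of σ is the least common multiple of its cycle lengths: lcm(8, 2) = 8.

8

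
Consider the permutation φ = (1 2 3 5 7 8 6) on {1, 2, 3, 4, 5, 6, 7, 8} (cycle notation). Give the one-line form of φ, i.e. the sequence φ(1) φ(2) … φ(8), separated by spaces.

2 3 5 4 7 1 8 6

Each element maps to the next entry in its cycle (wrapping to the front): 1↦2, 2↦3, 3↦5, 4↦4, 5↦7, 6↦1, 7↦8, 8↦6.
So the one-line form is 2 3 5 4 7 1 8 6.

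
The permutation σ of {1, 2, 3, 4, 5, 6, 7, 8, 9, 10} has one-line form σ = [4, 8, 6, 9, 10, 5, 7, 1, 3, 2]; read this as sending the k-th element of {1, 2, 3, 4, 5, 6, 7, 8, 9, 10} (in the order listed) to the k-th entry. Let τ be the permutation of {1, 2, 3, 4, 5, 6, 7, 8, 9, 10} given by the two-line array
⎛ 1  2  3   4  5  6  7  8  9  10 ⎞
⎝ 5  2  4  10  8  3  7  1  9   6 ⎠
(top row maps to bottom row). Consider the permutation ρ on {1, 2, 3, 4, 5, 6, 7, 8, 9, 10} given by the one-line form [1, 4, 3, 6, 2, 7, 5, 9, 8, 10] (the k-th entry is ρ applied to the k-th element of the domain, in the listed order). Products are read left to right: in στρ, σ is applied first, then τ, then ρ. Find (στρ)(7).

5

(στρ)(7) = ρ(τ(σ(7))). σ(7) = 7, then τ(7) = 7, then ρ(7) = 5, so the result is 5.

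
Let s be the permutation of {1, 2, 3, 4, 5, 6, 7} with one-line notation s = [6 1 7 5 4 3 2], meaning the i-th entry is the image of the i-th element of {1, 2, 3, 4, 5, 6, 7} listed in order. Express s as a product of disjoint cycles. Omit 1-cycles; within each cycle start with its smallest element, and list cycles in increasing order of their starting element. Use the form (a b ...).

(1 6 3 7 2)(4 5)

Start at 1 and follow images: 1 → 6 → 3 → 7 → 2 → 1, giving the cycle (1 6 3 7 2).
Continuing from each remaining unvisited element yields (1 6 3 7 2)(4 5).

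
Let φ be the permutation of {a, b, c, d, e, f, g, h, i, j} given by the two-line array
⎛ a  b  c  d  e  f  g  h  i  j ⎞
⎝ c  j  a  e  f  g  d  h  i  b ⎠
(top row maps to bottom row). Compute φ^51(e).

Tracing e → f → … returns to e after 4 steps, so e lies in a 4-cycle (d e f g).
Since the cycle has length 4, φ^51 acts on it the same as φ^3 (51 mod 4 = 3).
Stepping 3 places around the cycle: e → f → g → d.

d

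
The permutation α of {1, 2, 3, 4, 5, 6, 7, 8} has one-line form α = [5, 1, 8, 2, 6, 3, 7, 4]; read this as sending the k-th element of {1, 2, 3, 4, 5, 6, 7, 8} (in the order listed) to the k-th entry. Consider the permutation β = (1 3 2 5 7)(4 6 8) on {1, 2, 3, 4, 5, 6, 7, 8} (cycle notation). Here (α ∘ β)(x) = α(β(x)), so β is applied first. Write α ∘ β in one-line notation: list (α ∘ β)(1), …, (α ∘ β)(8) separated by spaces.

8 6 1 3 7 4 5 2

For each element, apply β then α: 1 → 3 → 8; 2 → 5 → 6; 3 → 2 → 1; 4 → 6 → 3; 5 → 7 → 7; 6 → 8 → 4; 7 → 1 → 5; 8 → 4 → 2.
Collecting the images, α ∘ β = [8 6 1 3 7 4 5 2].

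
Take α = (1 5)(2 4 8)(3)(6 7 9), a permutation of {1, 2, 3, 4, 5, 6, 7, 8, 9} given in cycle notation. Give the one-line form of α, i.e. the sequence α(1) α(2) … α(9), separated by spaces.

Reading each image from the cycles: 1→5, 2→4, 3→3, 4→8, 5→1, 6→7, 7→9, 8→2, 9→6.
Listing these in domain order gives 5 4 3 8 1 7 9 2 6.

5 4 3 8 1 7 9 2 6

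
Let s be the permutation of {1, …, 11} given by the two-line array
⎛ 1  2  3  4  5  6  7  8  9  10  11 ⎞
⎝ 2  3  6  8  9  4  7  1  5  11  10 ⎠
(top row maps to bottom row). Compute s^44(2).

6

Tracing 2 → 3 → … returns to 2 after 6 steps, so 2 lies in a 6-cycle (1 2 3 6 4 8).
Since the cycle has length 6, s^44 acts on it the same as s^2 (44 mod 6 = 2).
Stepping 2 places around the cycle: 2 → 3 → 6.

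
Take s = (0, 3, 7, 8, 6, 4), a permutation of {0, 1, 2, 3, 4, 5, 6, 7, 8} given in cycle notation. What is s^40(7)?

7 lies in the 6-cycle (0, 3, 7, 8, 6, 4).
Powers repeat with period 6 on this cycle, and 40 mod 6 = 4, so s^40(7) = s^4(7).
Stepping 4 places around the cycle: 7 → 8 → 6 → 4 → 0.

0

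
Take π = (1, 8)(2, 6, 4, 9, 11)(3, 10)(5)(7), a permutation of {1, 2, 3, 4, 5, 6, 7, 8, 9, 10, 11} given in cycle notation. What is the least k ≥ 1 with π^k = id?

The cycle type of π is (5, 2, 2, 1, 1).
The order is lcm(5, 2, 2) = 10.

10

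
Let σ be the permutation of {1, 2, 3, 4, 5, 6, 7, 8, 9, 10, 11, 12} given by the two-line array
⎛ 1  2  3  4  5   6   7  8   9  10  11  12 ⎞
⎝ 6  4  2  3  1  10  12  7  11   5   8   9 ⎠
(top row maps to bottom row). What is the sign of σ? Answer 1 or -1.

In disjoint-cycle form the cycle lengths are 5, 4, 3.
A cycle is odd iff its length is even; σ has 1 even-length cycle, so sgn(σ) = (−1)^1 and σ is odd.

-1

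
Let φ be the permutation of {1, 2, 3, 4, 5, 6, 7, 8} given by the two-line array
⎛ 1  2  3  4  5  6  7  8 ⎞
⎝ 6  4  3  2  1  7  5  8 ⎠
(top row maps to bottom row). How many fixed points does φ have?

2

The fixed points (elements with φ(x) = x) are {3, 8}, so there are 2.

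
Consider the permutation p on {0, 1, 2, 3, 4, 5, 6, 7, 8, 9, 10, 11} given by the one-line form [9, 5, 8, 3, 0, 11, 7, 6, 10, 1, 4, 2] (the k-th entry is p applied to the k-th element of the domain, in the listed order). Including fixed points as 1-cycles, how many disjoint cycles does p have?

3

The cycle decomposition is (0, 9, 1, 5, 11, 2, 8, 10, 4)(3)(6, 7), which has 3 cycles (counting 1-cycles).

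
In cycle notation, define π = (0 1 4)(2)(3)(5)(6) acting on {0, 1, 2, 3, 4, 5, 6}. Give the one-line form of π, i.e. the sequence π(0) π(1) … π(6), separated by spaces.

Each element maps to the next entry in its cycle (wrapping to the front): 0↦1, 1↦4, 2↦2, 3↦3, 4↦0, 5↦5, 6↦6.
So the one-line form is 1 4 2 3 0 5 6.

1 4 2 3 0 5 6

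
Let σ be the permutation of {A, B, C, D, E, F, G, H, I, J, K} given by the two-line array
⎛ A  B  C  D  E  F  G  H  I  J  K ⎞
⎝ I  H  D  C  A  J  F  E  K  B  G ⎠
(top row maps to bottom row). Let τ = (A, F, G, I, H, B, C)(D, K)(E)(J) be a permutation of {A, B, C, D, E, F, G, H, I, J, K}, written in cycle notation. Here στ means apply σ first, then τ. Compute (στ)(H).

First apply σ: σ(H) = E, then τ(E) = E. Thus (στ)(H) = E.

E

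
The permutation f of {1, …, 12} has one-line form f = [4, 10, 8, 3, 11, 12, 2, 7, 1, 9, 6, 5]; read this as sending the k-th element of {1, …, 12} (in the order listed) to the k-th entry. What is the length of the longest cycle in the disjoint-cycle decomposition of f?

8

Decomposing into disjoint cycles gives (1 4 3 8 7 2 10 9)(5 11 6 12); the longest has length 8.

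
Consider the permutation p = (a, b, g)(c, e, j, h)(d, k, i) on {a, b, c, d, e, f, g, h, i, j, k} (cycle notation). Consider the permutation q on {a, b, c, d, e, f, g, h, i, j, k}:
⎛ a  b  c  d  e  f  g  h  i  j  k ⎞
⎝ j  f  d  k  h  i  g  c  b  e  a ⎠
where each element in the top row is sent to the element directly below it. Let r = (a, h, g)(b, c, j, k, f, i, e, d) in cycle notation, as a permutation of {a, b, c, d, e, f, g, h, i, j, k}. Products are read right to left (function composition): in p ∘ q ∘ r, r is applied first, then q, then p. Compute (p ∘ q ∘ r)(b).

k

Chase b: r(b) = c; q(c) = d; p(d) = k. Hence (p ∘ q ∘ r)(b) = k.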